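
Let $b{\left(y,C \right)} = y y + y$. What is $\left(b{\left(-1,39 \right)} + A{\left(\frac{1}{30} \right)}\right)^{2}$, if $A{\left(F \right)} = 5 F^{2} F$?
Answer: $\frac{1}{29160000} \approx 3.4294 \cdot 10^{-8}$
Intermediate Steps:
$b{\left(y,C \right)} = y + y^{2}$ ($b{\left(y,C \right)} = y^{2} + y = y + y^{2}$)
$A{\left(F \right)} = 5 F^{3}$
$\left(b{\left(-1,39 \right)} + A{\left(\frac{1}{30} \right)}\right)^{2} = \left(- (1 - 1) + 5 \left(\frac{1}{30}\right)^{3}\right)^{2} = \left(\left(-1\right) 0 + \frac{5}{27000}\right)^{2} = \left(0 + 5 \cdot \frac{1}{27000}\right)^{2} = \left(0 + \frac{1}{5400}\right)^{2} = \left(\frac{1}{5400}\right)^{2} = \frac{1}{29160000}$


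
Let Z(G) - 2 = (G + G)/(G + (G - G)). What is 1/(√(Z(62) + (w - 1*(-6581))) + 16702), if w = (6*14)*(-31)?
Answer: 16702/278952823 - √3981/278952823 ≈ 5.9648e-5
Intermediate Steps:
Z(G) = 4 (Z(G) = 2 + (G + G)/(G + (G - G)) = 2 + (2*G)/(G + 0) = 2 + (2*G)/G = 2 + 2 = 4)
w = -2604 (w = 84*(-31) = -2604)
1/(√(Z(62) + (w - 1*(-6581))) + 16702) = 1/(√(4 + (-2604 - 1*(-6581))) + 16702) = 1/(√(4 + (-2604 + 6581)) + 16702) = 1/(√(4 + 3977) + 16702) = 1/(√3981 + 16702) = 1/(16702 + √3981)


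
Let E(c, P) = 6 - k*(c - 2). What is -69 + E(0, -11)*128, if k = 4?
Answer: 1723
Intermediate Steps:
E(c, P) = 14 - 4*c (E(c, P) = 6 - 4*(c - 2) = 6 - 4*(-2 + c) = 6 - (-8 + 4*c) = 6 + (8 - 4*c) = 14 - 4*c)
-69 + E(0, -11)*128 = -69 + (14 - 4*0)*128 = -69 + (14 + 0)*128 = -69 + 14*128 = -69 + 1792 = 1723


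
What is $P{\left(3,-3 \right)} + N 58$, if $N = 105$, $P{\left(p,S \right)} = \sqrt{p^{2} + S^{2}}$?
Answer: $6090 + 3 \sqrt{2} \approx 6094.2$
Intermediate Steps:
$P{\left(p,S \right)} = \sqrt{S^{2} + p^{2}}$
$P{\left(3,-3 \right)} + N 58 = \sqrt{\left(-3\right)^{2} + 3^{2}} + 105 \cdot 58 = \sqrt{9 + 9} + 6090 = \sqrt{18} + 6090 = 3 \sqrt{2} + 6090 = 6090 + 3 \sqrt{2}$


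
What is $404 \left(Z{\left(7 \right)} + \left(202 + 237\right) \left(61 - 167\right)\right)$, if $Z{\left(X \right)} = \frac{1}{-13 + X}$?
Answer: $- \frac{56399410}{3} \approx -1.88 \cdot 10^{7}$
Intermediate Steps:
$404 \left(Z{\left(7 \right)} + \left(202 + 237\right) \left(61 - 167\right)\right) = 404 \left(\frac{1}{-13 + 7} + \left(202 + 237\right) \left(61 - 167\right)\right) = 404 \left(\frac{1}{-6} + 439 \left(-106\right)\right) = 404 \left(- \frac{1}{6} - 46534\right) = 404 \left(- \frac{279205}{6}\right) = - \frac{56399410}{3}$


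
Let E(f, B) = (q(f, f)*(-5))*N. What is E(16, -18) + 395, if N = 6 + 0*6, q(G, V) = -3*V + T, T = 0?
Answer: 1835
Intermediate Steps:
q(G, V) = -3*V (q(G, V) = -3*V + 0 = -3*V)
N = 6 (N = 6 + 0 = 6)
E(f, B) = 90*f (E(f, B) = (-3*f*(-5))*6 = (15*f)*6 = 90*f)
E(16, -18) + 395 = 90*16 + 395 = 1440 + 395 = 1835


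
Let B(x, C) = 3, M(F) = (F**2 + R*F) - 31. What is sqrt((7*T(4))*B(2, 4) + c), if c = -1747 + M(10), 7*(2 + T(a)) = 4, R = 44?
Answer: 2*I*sqrt(317) ≈ 35.609*I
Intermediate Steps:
M(F) = -31 + F**2 + 44*F (M(F) = (F**2 + 44*F) - 31 = -31 + F**2 + 44*F)
T(a) = -10/7 (T(a) = -2 + (1/7)*4 = -2 + 4/7 = -10/7)
c = -1238 (c = -1747 + (-31 + 10**2 + 44*10) = -1747 + (-31 + 100 + 440) = -1747 + 509 = -1238)
sqrt((7*T(4))*B(2, 4) + c) = sqrt((7*(-10/7))*3 - 1238) = sqrt(-10*3 - 1238) = sqrt(-30 - 1238) = sqrt(-1268) = 2*I*sqrt(317)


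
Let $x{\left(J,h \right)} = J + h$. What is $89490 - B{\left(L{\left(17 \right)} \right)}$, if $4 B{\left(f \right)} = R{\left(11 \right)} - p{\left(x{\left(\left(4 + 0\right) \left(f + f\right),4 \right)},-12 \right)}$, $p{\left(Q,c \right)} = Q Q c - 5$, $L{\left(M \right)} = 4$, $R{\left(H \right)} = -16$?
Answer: $\frac{342419}{4} \approx 85605.0$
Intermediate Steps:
$p{\left(Q,c \right)} = -5 + c Q^{2}$ ($p{\left(Q,c \right)} = Q^{2} c - 5 = c Q^{2} - 5 = -5 + c Q^{2}$)
$B{\left(f \right)} = - \frac{11}{4} + 3 \left(4 + 8 f\right)^{2}$ ($B{\left(f \right)} = \frac{-16 - \left(-5 - 12 \left(\left(4 + 0\right) \left(f + f\right) + 4\right)^{2}\right)}{4} = \frac{-16 - \left(-5 - 12 \left(4 \cdot 2 f + 4\right)^{2}\right)}{4} = \frac{-16 - \left(-5 - 12 \left(8 f + 4\right)^{2}\right)}{4} = \frac{-16 - \left(-5 - 12 \left(4 + 8 f\right)^{2}\right)}{4} = \frac{-16 + \left(5 + 12 \left(4 + 8 f\right)^{2}\right)}{4} = \frac{-11 + 12 \left(4 + 8 f\right)^{2}}{4} = - \frac{11}{4} + 3 \left(4 + 8 f\right)^{2}$)
$89490 - B{\left(L{\left(17 \right)} \right)} = 89490 - \left(- \frac{11}{4} + 48 \left(1 + 2 \cdot 4\right)^{2}\right) = 89490 - \left(- \frac{11}{4} + 48 \left(1 + 8\right)^{2}\right) = 89490 - \left(- \frac{11}{4} + 48 \cdot 9^{2}\right) = 89490 - \left(- \frac{11}{4} + 48 \cdot 81\right) = 89490 - \left(- \frac{11}{4} + 3888\right) = 89490 - \frac{15541}{4} = \frac{342419}{4}$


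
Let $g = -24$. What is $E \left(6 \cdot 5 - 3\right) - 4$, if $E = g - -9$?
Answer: $-409$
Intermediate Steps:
$E = -15$ ($E = -24 - -9 = -24 + 9 = -15$)
$E \left(6 \cdot 5 - 3\right) - 4 = - 15 \left(6 \cdot 5 - 3\right) - 4 = - 15 \left(30 - 3\right) - 4 = \left(-15\right) 27 - 4 = -405 - 4 = -409$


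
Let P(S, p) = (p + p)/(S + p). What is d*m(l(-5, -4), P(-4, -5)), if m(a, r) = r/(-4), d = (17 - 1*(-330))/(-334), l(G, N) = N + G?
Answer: 1735/6012 ≈ 0.28859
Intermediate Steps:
l(G, N) = G + N
P(S, p) = 2*p/(S + p) (P(S, p) = (2*p)/(S + p) = 2*p/(S + p))
d = -347/334 (d = (17 + 330)*(-1/334) = 347*(-1/334) = -347/334 ≈ -1.0389)
m(a, r) = -r/4 (m(a, r) = r*(-¼) = -r/4)
d*m(l(-5, -4), P(-4, -5)) = -(-347)*2*(-5)/(-4 - 5)/1336 = -(-347)*2*(-5)/(-9)/1336 = -(-347)*2*(-5)*(-⅑)/1336 = -(-347)*10/(1336*9) = -347/334*(-5/18) = 1735/6012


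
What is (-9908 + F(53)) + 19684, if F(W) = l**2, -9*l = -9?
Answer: 9777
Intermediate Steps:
l = 1 (l = -1/9*(-9) = 1)
F(W) = 1 (F(W) = 1**2 = 1)
(-9908 + F(53)) + 19684 = (-9908 + 1) + 19684 = -9907 + 19684 = 9777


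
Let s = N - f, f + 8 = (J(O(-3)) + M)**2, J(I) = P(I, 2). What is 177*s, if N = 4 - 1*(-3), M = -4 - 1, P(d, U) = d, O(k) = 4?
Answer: 2478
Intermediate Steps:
J(I) = I
M = -5
N = 7 (N = 4 + 3 = 7)
f = -7 (f = -8 + (4 - 5)**2 = -8 + (-1)**2 = -8 + 1 = -7)
s = 14 (s = 7 - 1*(-7) = 7 + 7 = 14)
177*s = 177*14 = 2478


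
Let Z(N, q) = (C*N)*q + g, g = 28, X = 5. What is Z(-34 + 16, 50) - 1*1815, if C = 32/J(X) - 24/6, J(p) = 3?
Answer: -7787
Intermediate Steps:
C = 20/3 (C = 32/3 - 24/6 = 32*(1/3) - 24*1/6 = 32/3 - 4 = 20/3 ≈ 6.6667)
Z(N, q) = 28 + 20*N*q/3 (Z(N, q) = (20*N/3)*q + 28 = 20*N*q/3 + 28 = 28 + 20*N*q/3)
Z(-34 + 16, 50) - 1*1815 = (28 + (20/3)*(-34 + 16)*50) - 1*1815 = (28 + (20/3)*(-18)*50) - 1815 = (28 - 6000) - 1815 = -5972 - 1815 = -7787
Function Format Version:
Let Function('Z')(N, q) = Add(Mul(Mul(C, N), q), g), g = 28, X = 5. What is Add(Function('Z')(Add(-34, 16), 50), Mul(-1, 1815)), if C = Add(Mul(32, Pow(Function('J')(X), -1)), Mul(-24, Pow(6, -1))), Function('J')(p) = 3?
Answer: -7787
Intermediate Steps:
C = Rational(20, 3) (C = Add(Mul(32, Pow(3, -1)), Mul(-24, Pow(6, -1))) = Add(Mul(32, Rational(1, 3)), Mul(-24, Rational(1, 6))) = Add(Rational(32, 3), -4) = Rational(20, 3) ≈ 6.6667)
Function('Z')(N, q) = Add(28, Mul(Rational(20, 3), N, q)) (Function('Z')(N, q) = Add(Mul(Mul(Rational(20, 3), N), q), 28) = Add(Mul(Rational(20, 3), N, q), 28) = Add(28, Mul(Rational(20, 3), N, q)))
Add(Function('Z')(Add(-34, 16), 50), Mul(-1, 1815)) = Add(Add(28, Mul(Rational(20, 3), Add(-34, 16), 50)), Mul(-1, 1815)) = Add(Add(28, Mul(Rational(20, 3), -18, 50)), -1815) = Add(Add(28, -6000), -1815) = Add(-5972, -1815) = -7787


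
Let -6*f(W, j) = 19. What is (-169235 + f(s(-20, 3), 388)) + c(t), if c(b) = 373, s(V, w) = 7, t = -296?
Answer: -1013191/6 ≈ -1.6887e+5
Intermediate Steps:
f(W, j) = -19/6 (f(W, j) = -1/6*19 = -19/6)
(-169235 + f(s(-20, 3), 388)) + c(t) = (-169235 - 19/6) + 373 = -1015429/6 + 373 = -1013191/6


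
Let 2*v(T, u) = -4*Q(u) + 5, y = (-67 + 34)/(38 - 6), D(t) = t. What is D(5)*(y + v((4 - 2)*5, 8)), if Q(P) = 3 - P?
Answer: 1835/32 ≈ 57.344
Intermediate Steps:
y = -33/32 ≈ -1.0313
v(T, u) = -7/2 + 2*u (v(T, u) = (-4*(3 - u) + 5)/2 = ((-12 + 4*u) + 5)/2 = (-7 + 4*u)/2 = -7/2 + 2*u)
D(5)*(y + v((4 - 2)*5, 8)) = 5*(-33/32 + (-7/2 + 2*8)) = 5*(-33/32 + (-7/2 + 16)) = 5*(-33/32 + 25/2) = 5*(367/32) = 1835/32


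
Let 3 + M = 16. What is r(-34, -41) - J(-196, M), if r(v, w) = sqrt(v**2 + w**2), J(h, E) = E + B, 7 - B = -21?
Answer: -41 + sqrt(2837) ≈ 12.263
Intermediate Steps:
M = 13 (M = -3 + 16 = 13)
B = 28 (B = 7 - 1*(-21) = 7 + 21 = 28)
J(h, E) = 28 + E (J(h, E) = E + 28 = 28 + E)
r(-34, -41) - J(-196, M) = sqrt((-34)**2 + (-41)**2) - (28 + 13) = sqrt(1156 + 1681) - 1*41 = sqrt(2837) - 41 = -41 + sqrt(2837)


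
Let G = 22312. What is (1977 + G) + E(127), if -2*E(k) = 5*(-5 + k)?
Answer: 23984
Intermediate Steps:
E(k) = 25/2 - 5*k/2 (E(k) = -5*(-5 + k)/2 = -(-25 + 5*k)/2 = 25/2 - 5*k/2)
(1977 + G) + E(127) = (1977 + 22312) + (25/2 - 5/2*127) = 24289 + (25/2 - 635/2) = 24289 - 305 = 23984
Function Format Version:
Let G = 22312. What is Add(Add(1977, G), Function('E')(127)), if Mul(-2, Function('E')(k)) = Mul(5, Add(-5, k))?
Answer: 23984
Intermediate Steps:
Function('E')(k) = Add(Rational(25, 2), Mul(Rational(-5, 2), k)) (Function('E')(k) = Mul(Rational(-1, 2), Mul(5, Add(-5, k))) = Mul(Rational(-1, 2), Add(-25, Mul(5, k))) = Add(Rational(25, 2), Mul(Rational(-5, 2), k)))
Add(Add(1977, G), Function('E')(127)) = Add(Add(1977, 22312), Add(Rational(25, 2), Mul(Rational(-5, 2), 127))) = Add(24289, Add(Rational(25, 2), Rational(-635, 2))) = Add(24289, -305) = 23984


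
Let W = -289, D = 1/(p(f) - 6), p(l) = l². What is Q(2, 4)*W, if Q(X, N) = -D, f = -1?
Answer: -289/5 ≈ -57.800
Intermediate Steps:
D = -⅕ (D = 1/((-1)² - 6) = 1/(1 - 6) = 1/(-5) = -⅕ ≈ -0.20000)
Q(X, N) = ⅕ (Q(X, N) = -1*(-⅕) = ⅕)
Q(2, 4)*W = (⅕)*(-289) = -289/5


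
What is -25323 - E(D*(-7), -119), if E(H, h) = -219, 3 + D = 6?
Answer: -25104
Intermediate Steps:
D = 3 (D = -3 + 6 = 3)
-25323 - E(D*(-7), -119) = -25323 - 1*(-219) = -25323 + 219 = -25104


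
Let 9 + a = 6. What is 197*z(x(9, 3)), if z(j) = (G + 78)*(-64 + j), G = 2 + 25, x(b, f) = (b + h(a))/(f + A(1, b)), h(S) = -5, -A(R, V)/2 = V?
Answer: -1329356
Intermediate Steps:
a = -3 (a = -9 + 6 = -3)
A(R, V) = -2*V
x(b, f) = (-5 + b)/(f - 2*b) (x(b, f) = (b - 5)/(f - 2*b) = (-5 + b)/(f - 2*b))
G = 27
z(j) = -6720 + 105*j (z(j) = (27 + 78)*(-64 + j) = 105*(-64 + j) = -6720 + 105*j)
197*z(x(9, 3)) = 197*(-6720 + 105*((5 - 1*9)/(-1*3 + 2*9))) = 197*(-6720 + 105*((5 - 9)/(-3 + 18))) = 197*(-6720 + 105*(-4/15)) = 197*(-6720 - 28) = 197*(-6748) = -1329356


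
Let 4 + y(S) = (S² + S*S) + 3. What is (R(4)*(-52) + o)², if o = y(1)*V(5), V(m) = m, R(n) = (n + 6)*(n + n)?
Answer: 17264025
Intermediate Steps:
R(n) = 2*n*(6 + n) (R(n) = (6 + n)*(2*n) = 2*n*(6 + n))
y(S) = -1 + 2*S² (y(S) = -4 + ((S² + S*S) + 3) = -4 + ((S² + S²) + 3) = -4 + (2*S² + 3) = -4 + (3 + 2*S²) = -1 + 2*S²)
o = 5 (o = (-1 + 2*1²)*5 = (-1 + 2*1)*5 = (-1 + 2)*5 = 1*5 = 5)
(R(4)*(-52) + o)² = ((2*4*(6 + 4))*(-52) + 5)² = ((2*4*10)*(-52) + 5)² = (80*(-52) + 5)² = (-4160 + 5)² = (-4155)² = 17264025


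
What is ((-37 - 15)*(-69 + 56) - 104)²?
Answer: 327184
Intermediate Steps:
((-37 - 15)*(-69 + 56) - 104)² = (-52*(-13) - 104)² = (676 - 104)² = 572² = 327184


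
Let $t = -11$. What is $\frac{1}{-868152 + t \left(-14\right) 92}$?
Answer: $- \frac{1}{853984} \approx -1.171 \cdot 10^{-6}$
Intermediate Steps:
$\frac{1}{-868152 + t \left(-14\right) 92} = \frac{1}{-868152 + \left(-11\right) \left(-14\right) 92} = \frac{1}{-868152 + 154 \cdot 92} = \frac{1}{-868152 + 14168} = \frac{1}{-853984} = - \frac{1}{853984}$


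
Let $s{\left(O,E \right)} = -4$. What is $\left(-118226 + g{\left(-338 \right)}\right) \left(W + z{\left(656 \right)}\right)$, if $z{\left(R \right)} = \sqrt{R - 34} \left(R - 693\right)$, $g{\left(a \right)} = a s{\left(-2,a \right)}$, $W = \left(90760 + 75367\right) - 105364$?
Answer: $-7101614862 + 4324338 \sqrt{622} \approx -6.9938 \cdot 10^{9}$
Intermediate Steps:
$W = 60763$ ($W = 166127 - 105364 = 60763$)
$g{\left(a \right)} = - 4 a$ ($g{\left(a \right)} = a \left(-4\right) = - 4 a$)
$z{\left(R \right)} = \sqrt{-34 + R} \left(-693 + R\right)$
$\left(-118226 + g{\left(-338 \right)}\right) \left(W + z{\left(656 \right)}\right) = \left(-118226 - -1352\right) \left(60763 + \sqrt{-34 + 656} \left(-693 + 656\right)\right) = \left(-118226 + 1352\right) \left(60763 + \sqrt{622} \left(-37\right)\right) = - 116874 \left(60763 - 37 \sqrt{622}\right) = -7101614862 + 4324338 \sqrt{622}$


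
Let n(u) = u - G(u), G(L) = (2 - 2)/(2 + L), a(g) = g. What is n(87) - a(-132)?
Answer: 219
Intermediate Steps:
G(L) = 0 (G(L) = 0/(2 + L) = 0)
n(u) = u (n(u) = u - 1*0 = u + 0 = u)
n(87) - a(-132) = 87 - 1*(-132) = 87 + 132 = 219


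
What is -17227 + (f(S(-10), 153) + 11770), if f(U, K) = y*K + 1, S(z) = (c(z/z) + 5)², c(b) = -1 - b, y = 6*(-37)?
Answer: -39422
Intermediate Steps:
y = -222
S(z) = 9 (S(z) = ((-1 - z/z) + 5)² = ((-1 - 1*1) + 5)² = ((-1 - 1) + 5)² = (-2 + 5)² = 3² = 9)
f(U, K) = 1 - 222*K (f(U, K) = -222*K + 1 = 1 - 222*K)
-17227 + (f(S(-10), 153) + 11770) = -17227 + ((1 - 222*153) + 11770) = -17227 + ((1 - 33966) + 11770) = -17227 + (-33965 + 11770) = -17227 - 22195 = -39422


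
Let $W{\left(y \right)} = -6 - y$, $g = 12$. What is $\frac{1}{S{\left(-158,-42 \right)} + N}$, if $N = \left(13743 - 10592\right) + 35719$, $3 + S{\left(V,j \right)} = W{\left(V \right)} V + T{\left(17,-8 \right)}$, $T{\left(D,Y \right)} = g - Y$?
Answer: $\frac{1}{14871} \approx 6.7245 \cdot 10^{-5}$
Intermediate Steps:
$T{\left(D,Y \right)} = 12 - Y$
$S{\left(V,j \right)} = 17 + V \left(-6 - V\right)$ ($S{\left(V,j \right)} = -3 + \left(\left(-6 - V\right) V + \left(12 - -8\right)\right) = -3 + \left(V \left(-6 - V\right) + \left(12 + 8\right)\right) = -3 + \left(V \left(-6 - V\right) + 20\right) = -3 + \left(20 + V \left(-6 - V\right)\right) = 17 + V \left(-6 - V\right)$)
$N = 38870$ ($N = 3151 + 35719 = 38870$)
$\frac{1}{S{\left(-158,-42 \right)} + N} = \frac{1}{\left(17 - - 158 \left(6 - 158\right)\right) + 38870} = \frac{1}{\left(17 - \left(-158\right) \left(-152\right)\right) + 38870} = \frac{1}{\left(17 - 24016\right) + 38870} = \frac{1}{-23999 + 38870} = \frac{1}{14871}$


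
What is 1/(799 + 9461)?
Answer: 1/10260 ≈ 9.7466e-5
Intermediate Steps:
1/(799 + 9461) = 1/10260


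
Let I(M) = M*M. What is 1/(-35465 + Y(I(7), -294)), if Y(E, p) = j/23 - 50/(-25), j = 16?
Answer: -23/815633 ≈ -2.8199e-5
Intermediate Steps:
I(M) = M²
Y(E, p) = 62/23 (Y(E, p) = 16/23 - 50/(-25) = 16*(1/23) - 50*(-1/25) = 16/23 + 2 = 62/23)
1/(-35465 + Y(I(7), -294)) = 1/(-35465 + 62/23) = 1/(-815633/23) = -23/815633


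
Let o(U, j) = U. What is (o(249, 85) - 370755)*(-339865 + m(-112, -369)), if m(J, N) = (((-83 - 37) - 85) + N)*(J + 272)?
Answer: 159949292730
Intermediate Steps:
m(J, N) = (-205 + N)*(272 + J) (m(J, N) = ((-120 - 85) + N)*(272 + J) = (-205 + N)*(272 + J))
(o(249, 85) - 370755)*(-339865 + m(-112, -369)) = (249 - 370755)*(-339865 + (-55760 - 205*(-112) + 272*(-369) - 112*(-369))) = -370506*(-339865 + (-55760 + 22960 - 100368 + 41328)) = -370506*(-339865 - 91840) = -370506*(-431705) = 159949292730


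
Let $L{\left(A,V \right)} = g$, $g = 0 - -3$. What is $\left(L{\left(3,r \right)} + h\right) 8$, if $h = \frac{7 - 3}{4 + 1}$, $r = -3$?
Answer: $\frac{152}{5} \approx 30.4$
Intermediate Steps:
$g = 3$ ($g = 0 + 3 = 3$)
$L{\left(A,V \right)} = 3$
$h = \frac{4}{5} \approx 0.8$
$\left(L{\left(3,r \right)} + h\right) 8 = \left(3 + \frac{4}{5}\right) 8 = \frac{19}{5} \cdot 8 = \frac{152}{5}$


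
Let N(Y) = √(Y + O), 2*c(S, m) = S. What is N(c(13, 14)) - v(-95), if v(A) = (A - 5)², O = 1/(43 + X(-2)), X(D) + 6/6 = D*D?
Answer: -10000 + 5*√138/23 ≈ -9997.5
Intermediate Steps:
X(D) = -1 + D² (X(D) = -1 + D*D = -1 + D²)
c(S, m) = S/2
O = 1/46 (O = 1/(43 + (-1 + (-2)²)) = 1/(43 + (-1 + 4)) = 1/(43 + 3) = 1/46 ≈ 0.021739)
N(Y) = √(1/46 + Y) (N(Y) = √(Y + 1/46) = √(1/46 + Y))
v(A) = (-5 + A)²
N(c(13, 14)) - v(-95) = √(46 + 2116*((½)*13))/46 - (-5 - 95)² = √(46 + 2116*(13/2))/46 - 1*(-100)² = √(46 + 13754)/46 - 1*10000 = √13800/46 - 10000 = (10*√138)/46 - 10000 = 5*√138/23 - 10000 = -10000 + 5*√138/23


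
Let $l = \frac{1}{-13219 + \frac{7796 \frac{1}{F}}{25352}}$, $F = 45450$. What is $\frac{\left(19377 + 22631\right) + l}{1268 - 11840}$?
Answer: $- \frac{39990491142265877}{10064260929284493} \approx -3.9735$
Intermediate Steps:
$l = - \frac{288062100}{3807892897951}$ ($l = \frac{1}{-13219 + \frac{7796 \cdot \frac{1}{45450}}{25352}} = \frac{1}{-13219 + 7796 \cdot \frac{1}{45450} \cdot \frac{1}{25352}} = \frac{1}{-13219 + \frac{3898}{22725} \cdot \frac{1}{25352}} = \frac{1}{-13219 + \frac{1949}{288062100}} = \frac{1}{- \frac{3807892897951}{288062100}} = - \frac{288062100}{3807892897951} \approx -7.5649 \cdot 10^{-5}$)
$\frac{\left(19377 + 22631\right) + l}{1268 - 11840} = \frac{\left(19377 + 22631\right) - \frac{288062100}{3807892897951}}{1268 - 11840} = \frac{42008 - \frac{288062100}{3807892897951}}{-10572} = \frac{159961964569063508}{3807892897951} \left(- \frac{1}{10572}\right) = - \frac{39990491142265877}{10064260929284493}$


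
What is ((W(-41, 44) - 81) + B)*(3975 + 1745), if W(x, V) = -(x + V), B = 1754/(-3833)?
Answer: -1851712720/3833 ≈ -4.8310e+5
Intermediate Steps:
B = -1754/3833 (B = 1754*(-1/3833) = -1754/3833 ≈ -0.45760)
W(x, V) = -V - x (W(x, V) = -(V + x) = -V - x)
((W(-41, 44) - 81) + B)*(3975 + 1745) = (((-1*44 - 1*(-41)) - 81) - 1754/3833)*(3975 + 1745) = (((-44 + 41) - 81) - 1754/3833)*5720 = ((-3 - 81) - 1754/3833)*5720 = (-84 - 1754/3833)*5720 = -323726/3833*5720 = -1851712720/3833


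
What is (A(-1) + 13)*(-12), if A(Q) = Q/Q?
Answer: -168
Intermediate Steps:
A(Q) = 1
(A(-1) + 13)*(-12) = (1 + 13)*(-12) = 14*(-12) = -168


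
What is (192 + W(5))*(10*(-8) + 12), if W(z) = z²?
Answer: -14756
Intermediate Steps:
(192 + W(5))*(10*(-8) + 12) = (192 + 5²)*(10*(-8) + 12) = (192 + 25)*(-80 + 12) = 217*(-68) = -14756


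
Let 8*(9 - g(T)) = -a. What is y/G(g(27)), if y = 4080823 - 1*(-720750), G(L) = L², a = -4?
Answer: 19206292/289 ≈ 66458.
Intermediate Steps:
g(T) = 17/2 (g(T) = 9 - (-1)*(-4)/8 = 9 - ⅛*4 = 9 - ½ = 17/2)
y = 4801573 (y = 4080823 + 720750 = 4801573)
y/G(g(27)) = 4801573/((17/2)²) = 4801573/(289/4) = 4801573*(4/289) = 19206292/289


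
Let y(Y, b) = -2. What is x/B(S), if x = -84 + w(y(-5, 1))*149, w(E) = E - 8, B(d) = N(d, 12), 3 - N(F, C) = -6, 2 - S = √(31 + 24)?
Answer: -1574/9 ≈ -174.89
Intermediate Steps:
S = 2 - √55 (S = 2 - √(31 + 24) = 2 - √55 ≈ -5.4162)
N(F, C) = 9 (N(F, C) = 3 - 1*(-6) = 3 + 6 = 9)
B(d) = 9
w(E) = -8 + E
x = -1574 (x = -84 + (-8 - 2)*149 = -84 - 10*149 = -84 - 1490 = -1574)
x/B(S) = -1574/9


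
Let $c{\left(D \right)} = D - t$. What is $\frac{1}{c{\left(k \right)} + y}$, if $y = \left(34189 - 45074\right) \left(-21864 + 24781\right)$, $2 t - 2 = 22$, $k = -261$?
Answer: $- \frac{1}{31751818} \approx -3.1494 \cdot 10^{-8}$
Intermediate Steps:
$t = 12$ ($t = 1 + \frac{1}{2} \cdot 22 = 1 + 11 = 12$)
$c{\left(D \right)} = -12 + D$ ($c{\left(D \right)} = D - 12 = -12 + D$)
$y = -31751545$ ($y = \left(-10885\right) 2917 = -31751545$)
$\frac{1}{c{\left(k \right)} + y} = \frac{1}{\left(-12 - 261\right) - 31751545} = \frac{1}{-273 - 31751545} = \frac{1}{-31751818} = - \frac{1}{31751818}$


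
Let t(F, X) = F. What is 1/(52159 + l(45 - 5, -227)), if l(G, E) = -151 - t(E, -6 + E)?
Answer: 1/52235 ≈ 1.9144e-5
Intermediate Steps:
l(G, E) = -151 - E
1/(52159 + l(45 - 5, -227)) = 1/(52159 + (-151 - 1*(-227))) = 1/(52159 + (-151 + 227)) = 1/(52159 + 76) = 1/52235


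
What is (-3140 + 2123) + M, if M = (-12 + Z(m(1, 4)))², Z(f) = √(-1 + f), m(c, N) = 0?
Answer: -1017 + (12 - I)² ≈ -874.0 - 24.0*I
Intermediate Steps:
M = (-12 + I)² (M = (-12 + √(-1 + 0))² = (-12 + √(-1))² = (-12 + I)² ≈ 143.0 - 24.0*I)
(-3140 + 2123) + M = (-3140 + 2123) + (12 - I)² = -1017 + (12 - I)²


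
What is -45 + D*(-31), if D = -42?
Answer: 1257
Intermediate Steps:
-45 + D*(-31) = -45 - 42*(-31) = -45 + 1302 = 1257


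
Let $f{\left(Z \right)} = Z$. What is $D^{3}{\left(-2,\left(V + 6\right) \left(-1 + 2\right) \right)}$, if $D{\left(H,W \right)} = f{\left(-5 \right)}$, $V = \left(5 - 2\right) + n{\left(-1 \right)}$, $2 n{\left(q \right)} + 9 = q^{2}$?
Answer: $-125$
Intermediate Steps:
$n{\left(q \right)} = - \frac{9}{2} + \frac{q^{2}}{2}$
$V = -1$ ($V = \left(5 - 2\right) - \left(\frac{9}{2} - \frac{\left(-1\right)^{2}}{2}\right) = 3 + \left(- \frac{9}{2} + \frac{1}{2} \cdot 1\right) = 3 + \left(- \frac{9}{2} + \frac{1}{2}\right) = 3 - 4 = -1$)
$D{\left(H,W \right)} = -5$
$D^{3}{\left(-2,\left(V + 6\right) \left(-1 + 2\right) \right)} = \left(-5\right)^{3} = -125$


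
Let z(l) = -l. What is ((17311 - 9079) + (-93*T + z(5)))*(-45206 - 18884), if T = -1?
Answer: -533228800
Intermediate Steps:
((17311 - 9079) + (-93*T + z(5)))*(-45206 - 18884) = ((17311 - 9079) + (-93*(-1) - 1*5))*(-45206 - 18884) = (8232 + (93 - 5))*(-64090) = (8232 + 88)*(-64090) = 8320*(-64090) = -533228800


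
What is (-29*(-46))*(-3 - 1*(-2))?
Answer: -1334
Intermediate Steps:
(-29*(-46))*(-3 - 1*(-2)) = 1334*(-3 + 2) = 1334*(-1) = -1334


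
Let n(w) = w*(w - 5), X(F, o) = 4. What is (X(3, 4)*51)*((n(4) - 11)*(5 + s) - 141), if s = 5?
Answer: -59364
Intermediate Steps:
n(w) = w*(-5 + w)
(X(3, 4)*51)*((n(4) - 11)*(5 + s) - 141) = (4*51)*((4*(-5 + 4) - 11)*(5 + 5) - 141) = 204*((4*(-1) - 11)*10 - 141) = 204*((-4 - 11)*10 - 141) = 204*(-15*10 - 141) = 204*(-150 - 141) = 204*(-291) = -59364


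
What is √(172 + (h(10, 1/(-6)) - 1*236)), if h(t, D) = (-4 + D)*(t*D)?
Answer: I*√2054/6 ≈ 7.5535*I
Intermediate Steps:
h(t, D) = D*t*(-4 + D) (h(t, D) = (-4 + D)*(D*t) = D*t*(-4 + D))
√(172 + (h(10, 1/(-6)) - 1*236)) = √(172 + (10*(-4 + 1/(-6))/(-6) - 1*236)) = √(172 + (-⅙*10*(-4 - ⅙) - 236)) = √(172 + (-⅙*10*(-25/6) - 236)) = √(172 + (125/18 - 236)) = √(172 - 4123/18) = √(-1027/18) = I*√2054/6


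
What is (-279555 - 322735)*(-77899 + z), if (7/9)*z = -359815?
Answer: 2278841308120/7 ≈ 3.2555e+11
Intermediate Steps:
z = -3238335/7 (z = (9/7)*(-359815) = -3238335/7 ≈ -4.6262e+5)
(-279555 - 322735)*(-77899 + z) = (-279555 - 322735)*(-77899 - 3238335/7) = -602290*(-3783628/7) = 2278841308120/7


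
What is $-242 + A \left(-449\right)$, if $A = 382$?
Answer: $-171760$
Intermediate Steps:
$-242 + A \left(-449\right) = -242 + 382 \left(-449\right) = -242 - 171518 = -171760$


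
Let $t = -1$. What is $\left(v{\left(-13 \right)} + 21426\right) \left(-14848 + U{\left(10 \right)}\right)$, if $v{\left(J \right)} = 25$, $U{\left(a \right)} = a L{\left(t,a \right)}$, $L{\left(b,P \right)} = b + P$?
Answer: $-316573858$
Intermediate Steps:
$L{\left(b,P \right)} = P + b$
$U{\left(a \right)} = a \left(-1 + a\right)$ ($U{\left(a \right)} = a \left(a - 1\right) = a \left(-1 + a\right)$)
$\left(v{\left(-13 \right)} + 21426\right) \left(-14848 + U{\left(10 \right)}\right) = \left(25 + 21426\right) \left(-14848 + 10 \left(-1 + 10\right)\right) = 21451 \left(-14848 + 10 \cdot 9\right) = 21451 \left(-14848 + 90\right) = 21451 \left(-14758\right) = -316573858$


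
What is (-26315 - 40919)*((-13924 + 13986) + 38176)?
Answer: -2570893692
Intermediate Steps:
(-26315 - 40919)*((-13924 + 13986) + 38176) = -67234*(62 + 38176) = -67234*38238 = -2570893692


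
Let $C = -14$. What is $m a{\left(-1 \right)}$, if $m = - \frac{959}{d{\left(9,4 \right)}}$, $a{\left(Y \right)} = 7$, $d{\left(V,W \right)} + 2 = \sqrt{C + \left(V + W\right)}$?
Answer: $\frac{13426}{5} + \frac{6713 i}{5} \approx 2685.2 + 1342.6 i$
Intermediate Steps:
$d{\left(V,W \right)} = -2 + \sqrt{-14 + V + W}$ ($d{\left(V,W \right)} = -2 + \sqrt{-14 + \left(V + W\right)} = -2 + \sqrt{-14 + V + W}$)
$m = - \frac{959 \left(-2 - i\right)}{5}$ ($m = - \frac{959}{-2 + \sqrt{-14 + 9 + 4}} = - \frac{959}{-2 + \sqrt{-1}} = - \frac{959}{-2 + i} = - 959 \frac{-2 - i}{5} = - \frac{959 \left(-2 - i\right)}{5} \approx 383.6 + 191.8 i$)
$m a{\left(-1 \right)} = \left(\frac{1918}{5} + \frac{959 i}{5}\right) 7 = \frac{13426}{5} + \frac{6713 i}{5}$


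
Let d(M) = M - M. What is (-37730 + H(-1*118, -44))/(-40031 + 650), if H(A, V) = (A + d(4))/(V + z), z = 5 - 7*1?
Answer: 867731/905763 ≈ 0.95801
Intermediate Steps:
d(M) = 0
z = -2 (z = 5 - 7 = -2)
H(A, V) = A/(-2 + V) (H(A, V) = (A + 0)/(V - 2) = A/(-2 + V))
(-37730 + H(-1*118, -44))/(-40031 + 650) = (-37730 + (-1*118)/(-2 - 44))/(-40031 + 650) = (-37730 - 118/(-46))/(-39381) = (-37730 - 118*(-1/46))*(-1/39381) = (-37730 + 59/23)*(-1/39381) = -867731/23*(-1/39381) = 867731/905763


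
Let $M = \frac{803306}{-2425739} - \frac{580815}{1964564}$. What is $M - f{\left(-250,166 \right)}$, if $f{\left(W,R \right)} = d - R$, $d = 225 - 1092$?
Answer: $\frac{4919794605072399}{4765519512796} \approx 1032.4$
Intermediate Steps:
$d = -867$ ($d = 225 - 1092 = -867$)
$M = - \frac{2987051645869}{4765519512796}$ ($M = 803306 \left(- \frac{1}{2425739}\right) - \frac{580815}{1964564} = - \frac{803306}{2425739} - \frac{580815}{1964564} = - \frac{2987051645869}{4765519512796} \approx -0.62681$)
$f{\left(W,R \right)} = -867 - R$
$M - f{\left(-250,166 \right)} = - \frac{2987051645869}{4765519512796} - \left(-867 - 166\right) = - \frac{2987051645869}{4765519512796} - -1033 = - \frac{2987051645869}{4765519512796} + 1033 = \frac{4919794605072399}{4765519512796}$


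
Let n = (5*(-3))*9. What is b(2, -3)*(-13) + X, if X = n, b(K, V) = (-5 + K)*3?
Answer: -18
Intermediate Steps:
b(K, V) = -15 + 3*K
n = -135 (n = -15*9 = -135)
X = -135
b(2, -3)*(-13) + X = (-15 + 3*2)*(-13) - 135 = (-15 + 6)*(-13) - 135 = -9*(-13) - 135 = 117 - 135 = -18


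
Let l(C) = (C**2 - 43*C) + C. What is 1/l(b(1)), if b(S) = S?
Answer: -1/41 ≈ -0.024390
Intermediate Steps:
l(C) = C**2 - 42*C
1/l(b(1)) = 1/(1*(-42 + 1)) = 1/(1*(-41)) = 1/(-41) = -1/41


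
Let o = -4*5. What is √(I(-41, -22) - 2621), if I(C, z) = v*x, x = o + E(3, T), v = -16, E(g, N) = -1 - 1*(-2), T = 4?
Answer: I*√2317 ≈ 48.135*I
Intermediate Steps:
o = -20
E(g, N) = 1 (E(g, N) = -1 + 2 = 1)
x = -19 (x = -20 + 1 = -19)
I(C, z) = 304 (I(C, z) = -16*(-19) = 304)
√(I(-41, -22) - 2621) = √(304 - 2621) = √(-2317) = I*√2317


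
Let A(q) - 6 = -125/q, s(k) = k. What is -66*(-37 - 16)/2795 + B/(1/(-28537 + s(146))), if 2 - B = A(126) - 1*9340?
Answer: -93355526940797/352170 ≈ -2.6509e+8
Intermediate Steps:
A(q) = 6 - 125/q
B = 1176461/126 (B = 2 - ((6 - 125/126) - 1*9340) = 2 - ((6 - 125*1/126) - 9340) = 2 - ((6 - 125/126) - 9340) = 2 - (631/126 - 9340) = 2 - 1*(-1176209/126) = 2 + 1176209/126 = 1176461/126 ≈ 9337.0)
-66*(-37 - 16)/2795 + B/(1/(-28537 + s(146))) = -66*(-37 - 16)/2795 + 1176461/(126*(1/(-28537 + 146))) = -66*(-53)*(1/2795) + 1176461/(126*(1/(-28391))) = 3498*(1/2795) + 1176461/(126*(-1/28391)) = 3498/2795 + (1176461/126)*(-28391) = 3498/2795 - 33400904251/126 = -93355526940797/352170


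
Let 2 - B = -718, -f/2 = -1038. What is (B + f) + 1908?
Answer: 4704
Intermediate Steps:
f = 2076 (f = -2*(-1038) = 2076)
B = 720 (B = 2 - 1*(-718) = 2 + 718 = 720)
(B + f) + 1908 = (720 + 2076) + 1908 = 2796 + 1908 = 4704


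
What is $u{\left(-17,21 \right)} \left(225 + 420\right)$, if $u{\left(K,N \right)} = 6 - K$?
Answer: $14835$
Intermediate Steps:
$u{\left(-17,21 \right)} \left(225 + 420\right) = \left(6 - -17\right) \left(225 + 420\right) = \left(6 + 17\right) 645 = 23 \cdot 645 = 14835$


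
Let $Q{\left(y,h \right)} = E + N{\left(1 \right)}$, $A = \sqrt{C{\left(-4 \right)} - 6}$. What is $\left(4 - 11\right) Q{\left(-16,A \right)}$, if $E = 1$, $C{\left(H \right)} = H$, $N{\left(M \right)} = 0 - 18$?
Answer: $119$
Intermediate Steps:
$N{\left(M \right)} = -18$ ($N{\left(M \right)} = 0 - 18 = -18$)
$A = i \sqrt{10}$ ($A = \sqrt{-4 - 6} = \sqrt{-10} = i \sqrt{10} \approx 3.1623 i$)
$Q{\left(y,h \right)} = -17$ ($Q{\left(y,h \right)} = 1 - 18 = -17$)
$\left(4 - 11\right) Q{\left(-16,A \right)} = \left(4 - 11\right) \left(-17\right) = \left(-7\right) \left(-17\right) = 119$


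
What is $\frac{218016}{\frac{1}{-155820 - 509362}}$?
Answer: $-145020318912$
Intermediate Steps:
$\frac{218016}{\frac{1}{-155820 - 509362}} = \frac{218016}{\frac{1}{-665182}} = \frac{218016}{- \frac{1}{665182}} = 218016 \left(-665182\right) = -145020318912$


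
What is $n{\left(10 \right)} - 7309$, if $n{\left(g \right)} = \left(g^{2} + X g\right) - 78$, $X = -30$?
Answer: $-7587$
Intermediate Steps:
$n{\left(g \right)} = -78 + g^{2} - 30 g$ ($n{\left(g \right)} = \left(g^{2} - 30 g\right) - 78 = -78 + g^{2} - 30 g$)
$n{\left(10 \right)} - 7309 = \left(-78 + 10^{2} - 300\right) - 7309 = \left(-78 + 100 - 300\right) - 7309 = -278 - 7309 = -7587$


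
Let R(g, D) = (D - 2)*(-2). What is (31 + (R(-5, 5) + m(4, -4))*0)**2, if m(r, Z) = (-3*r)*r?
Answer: 961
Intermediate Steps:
R(g, D) = 4 - 2*D (R(g, D) = (-2 + D)*(-2) = 4 - 2*D)
m(r, Z) = -3*r**2
(31 + (R(-5, 5) + m(4, -4))*0)**2 = (31 + ((4 - 2*5) - 3*4**2)*0)**2 = (31 + ((4 - 10) - 3*16)*0)**2 = (31 + (-6 - 48)*0)**2 = (31 - 54*0)**2 = (31 + 0)**2 = 31**2 = 961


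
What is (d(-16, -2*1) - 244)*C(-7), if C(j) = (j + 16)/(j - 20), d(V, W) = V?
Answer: 260/3 ≈ 86.667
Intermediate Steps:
C(j) = (16 + j)/(-20 + j)
(d(-16, -2*1) - 244)*C(-7) = (-16 - 244)*((16 - 7)/(-20 - 7)) = -260*9/(-27) = -(-260)*9/27 = -260*(-⅓) = 260/3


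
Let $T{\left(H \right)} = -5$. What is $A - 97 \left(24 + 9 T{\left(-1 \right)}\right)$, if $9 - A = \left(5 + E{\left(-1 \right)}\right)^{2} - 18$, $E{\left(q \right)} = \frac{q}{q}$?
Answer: $2028$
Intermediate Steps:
$E{\left(q \right)} = 1$
$A = -9$ ($A = 9 - \left(\left(5 + 1\right)^{2} - 18\right) = 9 - \left(6^{2} - 18\right) = 9 - \left(36 - 18\right) = 9 - 18 = -9$)
$A - 97 \left(24 + 9 T{\left(-1 \right)}\right) = -9 - 97 \left(24 + 9 \left(-5\right)\right) = -9 - 97 \left(24 - 45\right) = -9 - -2037 = -9 + 2037 = 2028$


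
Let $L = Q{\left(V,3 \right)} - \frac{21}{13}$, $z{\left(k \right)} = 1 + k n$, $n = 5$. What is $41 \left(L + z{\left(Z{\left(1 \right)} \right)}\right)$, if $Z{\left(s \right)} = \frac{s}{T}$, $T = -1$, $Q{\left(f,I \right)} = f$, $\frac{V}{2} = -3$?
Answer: $- \frac{6191}{13} \approx -476.23$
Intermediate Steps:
$V = -6$ ($V = 2 \left(-3\right) = -6$)
$Z{\left(s \right)} = - s$ ($Z{\left(s \right)} = \frac{s}{-1} = s \left(-1\right) = - s$)
$z{\left(k \right)} = 1 + 5 k$ ($z{\left(k \right)} = 1 + k 5 = 1 + 5 k$)
$L = - \frac{99}{13}$ ($L = -6 - \frac{21}{13} = - \frac{99}{13} \approx -7.6154$)
$41 \left(L + z{\left(Z{\left(1 \right)} \right)}\right) = 41 \left(- \frac{99}{13} + \left(1 + 5 \left(\left(-1\right) 1\right)\right)\right) = 41 \left(- \frac{99}{13} + \left(1 + 5 \left(-1\right)\right)\right) = 41 \left(- \frac{99}{13} + \left(1 - 5\right)\right) = 41 \left(- \frac{99}{13} - 4\right) = 41 \left(- \frac{151}{13}\right) = - \frac{6191}{13}$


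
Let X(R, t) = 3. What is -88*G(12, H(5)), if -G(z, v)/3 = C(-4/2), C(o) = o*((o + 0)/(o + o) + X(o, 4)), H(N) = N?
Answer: -1848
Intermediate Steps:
C(o) = 7*o/2 (C(o) = o*((o + 0)/(o + o) + 3) = o*(o/((2*o)) + 3) = o*(o*(1/(2*o)) + 3) = o*(½ + 3) = o*(7/2) = 7*o/2)
G(z, v) = 21 (G(z, v) = -21*(-4/2)/2 = -21*(-4*½)/2 = -21*(-2)/2 = -3*(-7) = 21)
-88*G(12, H(5)) = -88*21 = -1848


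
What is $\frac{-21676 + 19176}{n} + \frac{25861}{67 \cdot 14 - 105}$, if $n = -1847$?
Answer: $\frac{49847767}{1538551} \approx 32.399$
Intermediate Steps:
$\frac{-21676 + 19176}{n} + \frac{25861}{67 \cdot 14 - 105} = \frac{-21676 + 19176}{-1847} + \frac{25861}{67 \cdot 14 - 105} = \left(-2500\right) \left(- \frac{1}{1847}\right) + \frac{25861}{938 - 105} = \frac{2500}{1847} + \frac{25861}{833} = \frac{49847767}{1538551}$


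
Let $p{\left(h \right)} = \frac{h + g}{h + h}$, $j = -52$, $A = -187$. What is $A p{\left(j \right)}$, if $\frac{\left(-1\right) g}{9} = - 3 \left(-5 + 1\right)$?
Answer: $- \frac{3740}{13} \approx -287.69$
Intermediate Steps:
$g = -108$ ($g = - 9 \left(- 3 \left(-5 + 1\right)\right) = - 9 \left(\left(-3\right) \left(-4\right)\right) = \left(-9\right) 12 = -108$)
$p{\left(h \right)} = \frac{-108 + h}{2 h}$ ($p{\left(h \right)} = \frac{h - 108}{h + h} = \frac{-108 + h}{2 h}$)
$A p{\left(j \right)} = - 187 \frac{-108 - 52}{2 \left(-52\right)} = - 187 \cdot \frac{1}{2} \left(- \frac{1}{52}\right) \left(-160\right) = \left(-187\right) \frac{20}{13} = - \frac{3740}{13}$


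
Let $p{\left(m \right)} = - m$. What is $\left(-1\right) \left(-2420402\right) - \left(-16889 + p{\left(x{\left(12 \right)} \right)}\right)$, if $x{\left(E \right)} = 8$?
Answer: $2437299$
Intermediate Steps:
$\left(-1\right) \left(-2420402\right) - \left(-16889 + p{\left(x{\left(12 \right)} \right)}\right) = \left(-1\right) \left(-2420402\right) + \left(16889 - \left(-1\right) 8\right) = 2420402 + \left(16889 - -8\right) = 2420402 + \left(16889 + 8\right) = 2420402 + 16897 = 2437299$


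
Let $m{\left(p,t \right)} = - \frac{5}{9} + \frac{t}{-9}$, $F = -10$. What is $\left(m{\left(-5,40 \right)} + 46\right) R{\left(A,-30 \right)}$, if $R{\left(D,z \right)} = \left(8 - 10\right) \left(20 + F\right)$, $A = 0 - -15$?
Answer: $-820$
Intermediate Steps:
$m{\left(p,t \right)} = - \frac{5}{9} - \frac{t}{9}$ ($m{\left(p,t \right)} = \left(-5\right) \frac{1}{9} + t \left(- \frac{1}{9}\right) = - \frac{5}{9} - \frac{t}{9}$)
$A = 15$ ($A = 0 + 15 = 15$)
$R{\left(D,z \right)} = -20$ ($R{\left(D,z \right)} = \left(8 - 10\right) \left(20 - 10\right) = \left(-2\right) 10 = -20$)
$\left(m{\left(-5,40 \right)} + 46\right) R{\left(A,-30 \right)} = \left(\left(- \frac{5}{9} - \frac{40}{9}\right) + 46\right) \left(-20\right) = \left(-5 + 46\right) \left(-20\right) = 41 \left(-20\right) = -820$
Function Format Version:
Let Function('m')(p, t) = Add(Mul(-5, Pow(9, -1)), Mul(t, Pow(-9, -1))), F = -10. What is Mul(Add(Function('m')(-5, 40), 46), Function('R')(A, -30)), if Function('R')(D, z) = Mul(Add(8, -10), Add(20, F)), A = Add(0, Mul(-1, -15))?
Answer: -820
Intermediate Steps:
Function('m')(p, t) = Add(Rational(-5, 9), Mul(Rational(-1, 9), t)) (Function('m')(p, t) = Add(Mul(-5, Rational(1, 9)), Mul(t, Rational(-1, 9))) = Add(Rational(-5, 9), Mul(Rational(-1, 9), t)))
A = 15 (A = Add(0, 15) = 15)
Function('R')(D, z) = -20 (Function('R')(D, z) = Mul(Add(8, -10), Add(20, -10)) = Mul(-2, 10) = -20)
Mul(Add(Function('m')(-5, 40), 46), Function('R')(A, -30)) = Mul(Add(Add(Rational(-5, 9), Mul(Rational(-1, 9), 40)), 46), -20) = Mul(Add(Add(Rational(-5, 9), Rational(-40, 9)), 46), -20) = Mul(Add(-5, 46), -20) = Mul(41, -20) = -820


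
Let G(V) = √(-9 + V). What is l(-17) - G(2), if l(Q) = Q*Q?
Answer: 289 - I*√7 ≈ 289.0 - 2.6458*I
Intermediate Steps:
l(Q) = Q²
l(-17) - G(2) = (-17)² - √(-9 + 2) = 289 - √(-7) = 289 - I*√7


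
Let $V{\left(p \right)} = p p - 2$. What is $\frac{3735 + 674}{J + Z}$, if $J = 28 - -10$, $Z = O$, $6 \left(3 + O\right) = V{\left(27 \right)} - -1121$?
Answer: $\frac{4409}{343} \approx 12.854$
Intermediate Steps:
$V{\left(p \right)} = -2 + p^{2}$ ($V{\left(p \right)} = p^{2} - 2 = -2 + p^{2}$)
$O = 305$ ($O = -3 + \frac{\left(-2 + 27^{2}\right) - -1121}{6} = -3 + \frac{\left(-2 + 729\right) + 1121}{6} = -3 + \frac{727 + 1121}{6} = -3 + \frac{1}{6} \cdot 1848 = -3 + 308 = 305$)
$Z = 305$
$J = 38$ ($J = 28 + 10 = 38$)
$\frac{3735 + 674}{J + Z} = \frac{3735 + 674}{38 + 305} = \frac{4409}{343}$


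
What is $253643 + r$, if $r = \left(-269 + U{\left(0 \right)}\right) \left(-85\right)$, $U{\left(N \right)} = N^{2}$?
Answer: $276508$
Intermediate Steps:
$r = 22865$ ($r = \left(-269 + 0^{2}\right) \left(-85\right) = \left(-269 + 0\right) \left(-85\right) = \left(-269\right) \left(-85\right) = 22865$)
$253643 + r = 253643 + 22865 = 276508$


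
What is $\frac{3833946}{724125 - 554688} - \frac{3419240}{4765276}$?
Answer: $\frac{77589759172}{3541289779} \approx 21.91$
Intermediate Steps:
$\frac{3833946}{724125 - 554688} - \frac{3419240}{4765276} = \frac{3833946}{724125 - 554688} - \frac{44990}{62701} = \frac{3833946}{169437} - \frac{44990}{62701} = 3833946 \cdot \frac{1}{169437} - \frac{44990}{62701} = \frac{1277982}{56479} - \frac{44990}{62701} = \frac{77589759172}{3541289779}$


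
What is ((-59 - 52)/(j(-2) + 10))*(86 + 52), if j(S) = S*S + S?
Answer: -2553/2 ≈ -1276.5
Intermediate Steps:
j(S) = S + S² (j(S) = S² + S = S + S²)
((-59 - 52)/(j(-2) + 10))*(86 + 52) = ((-59 - 52)/(-2*(1 - 2) + 10))*(86 + 52) = -111/(-2*(-1) + 10)*138 = -111/(2 + 10)*138 = -111/12*138 = -111*1/12*138 = -37/4*138 = -2553/2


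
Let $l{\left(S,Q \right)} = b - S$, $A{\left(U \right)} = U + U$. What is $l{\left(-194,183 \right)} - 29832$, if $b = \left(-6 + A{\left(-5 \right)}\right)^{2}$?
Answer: $-29382$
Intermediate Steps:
$A{\left(U \right)} = 2 U$
$b = 256$ ($b = \left(-6 + 2 \left(-5\right)\right)^{2} = \left(-6 - 10\right)^{2} = \left(-16\right)^{2} = 256$)
$l{\left(S,Q \right)} = 256 - S$
$l{\left(-194,183 \right)} - 29832 = \left(256 - -194\right) - 29832 = \left(256 + 194\right) - 29832 = 450 - 29832 = -29382$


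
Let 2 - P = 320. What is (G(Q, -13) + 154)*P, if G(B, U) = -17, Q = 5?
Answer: -43566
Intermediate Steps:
P = -318 (P = 2 - 1*320 = 2 - 320 = -318)
(G(Q, -13) + 154)*P = (-17 + 154)*(-318) = 137*(-318) = -43566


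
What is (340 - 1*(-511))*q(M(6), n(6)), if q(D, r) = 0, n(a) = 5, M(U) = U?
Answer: 0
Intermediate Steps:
(340 - 1*(-511))*q(M(6), n(6)) = (340 - 1*(-511))*0 = (340 + 511)*0 = 851*0 = 0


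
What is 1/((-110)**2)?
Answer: 1/12100 ≈ 8.2645e-5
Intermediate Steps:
1/((-110)**2) = 1/12100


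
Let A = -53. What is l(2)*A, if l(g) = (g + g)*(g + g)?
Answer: -848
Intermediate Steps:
l(g) = 4*g**2 (l(g) = (2*g)*(2*g) = 4*g**2)
l(2)*A = (4*2**2)*(-53) = (4*4)*(-53) = 16*(-53) = -848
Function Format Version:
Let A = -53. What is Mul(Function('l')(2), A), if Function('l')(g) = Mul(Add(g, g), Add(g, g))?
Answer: -848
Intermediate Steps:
Function('l')(g) = Mul(4, Pow(g, 2)) (Function('l')(g) = Mul(Mul(2, g), Mul(2, g)) = Mul(4, Pow(g, 2)))
Mul(Function('l')(2), A) = Mul(Mul(4, Pow(2, 2)), -53) = Mul(Mul(4, 4), -53) = Mul(16, -53) = -848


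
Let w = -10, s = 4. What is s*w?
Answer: -40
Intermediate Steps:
s*w = 4*(-10) = -40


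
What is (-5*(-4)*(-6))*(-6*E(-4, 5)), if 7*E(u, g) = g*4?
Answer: 14400/7 ≈ 2057.1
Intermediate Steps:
E(u, g) = 4*g/7 (E(u, g) = (g*4)/7 = (4*g)/7 = 4*g/7)
(-5*(-4)*(-6))*(-6*E(-4, 5)) = (-5*(-4)*(-6))*(-24*5/7) = (20*(-6))*(-6*20/7) = -120*(-120/7) = 14400/7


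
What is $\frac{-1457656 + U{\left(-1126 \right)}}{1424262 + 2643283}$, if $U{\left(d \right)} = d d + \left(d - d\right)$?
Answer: $- \frac{37956}{813509} \approx -0.046657$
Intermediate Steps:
$U{\left(d \right)} = d^{2}$ ($U{\left(d \right)} = d^{2} + 0 = d^{2}$)
$\frac{-1457656 + U{\left(-1126 \right)}}{1424262 + 2643283} = \frac{-1457656 + \left(-1126\right)^{2}}{1424262 + 2643283} = \frac{-1457656 + 1267876}{4067545} = \left(-189780\right) \frac{1}{4067545} = - \frac{37956}{813509}$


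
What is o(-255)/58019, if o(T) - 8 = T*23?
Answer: -5857/58019 ≈ -0.10095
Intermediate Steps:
o(T) = 8 + 23*T (o(T) = 8 + T*23 = 8 + 23*T)
o(-255)/58019 = (8 + 23*(-255))/58019 = (8 - 5865)*(1/58019) = -5857*1/58019 = -5857/58019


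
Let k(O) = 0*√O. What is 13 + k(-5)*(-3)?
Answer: 13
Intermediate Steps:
k(O) = 0
13 + k(-5)*(-3) = 13 + 0*(-3) = 13 + 0 = 13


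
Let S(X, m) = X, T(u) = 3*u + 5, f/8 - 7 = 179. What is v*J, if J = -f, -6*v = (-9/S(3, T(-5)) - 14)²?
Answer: 71672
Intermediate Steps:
f = 1488 (f = 56 + 8*179 = 56 + 1432 = 1488)
T(u) = 5 + 3*u
v = -289/6 (v = -(-9/3 - 14)²/6 = -(-9*⅓ - 14)²/6 = -(-3 - 14)²/6 = -⅙*(-17)² = -⅙*289 = -289/6 ≈ -48.167)
J = -1488 (J = -1*1488 = -1488)
v*J = -289/6*(-1488) = 71672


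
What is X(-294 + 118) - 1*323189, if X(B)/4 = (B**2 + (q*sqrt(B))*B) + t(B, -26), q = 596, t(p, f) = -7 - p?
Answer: -198609 - 1678336*I*sqrt(11) ≈ -1.9861e+5 - 5.5664e+6*I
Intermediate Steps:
X(B) = -28 - 4*B + 4*B**2 + 2384*B**(3/2) (X(B) = 4*((B**2 + (596*sqrt(B))*B) + (-7 - B)) = 4*((B**2 + 596*B**(3/2)) + (-7 - B)) = 4*(-7 + B**2 - B + 596*B**(3/2)) = -28 - 4*B + 4*B**2 + 2384*B**(3/2))
X(-294 + 118) - 1*323189 = (-28 - 4*(-294 + 118) + 4*(-294 + 118)**2 + 2384*(-294 + 118)**(3/2)) - 1*323189 = (-28 - 4*(-176) + 4*(-176)**2 + 2384*(-176)**(3/2)) - 323189 = (-28 + 704 + 4*30976 + 2384*(-704*I*sqrt(11))) - 323189 = (-28 + 704 + 123904 - 1678336*I*sqrt(11)) - 323189 = (124580 - 1678336*I*sqrt(11)) - 323189 = -198609 - 1678336*I*sqrt(11)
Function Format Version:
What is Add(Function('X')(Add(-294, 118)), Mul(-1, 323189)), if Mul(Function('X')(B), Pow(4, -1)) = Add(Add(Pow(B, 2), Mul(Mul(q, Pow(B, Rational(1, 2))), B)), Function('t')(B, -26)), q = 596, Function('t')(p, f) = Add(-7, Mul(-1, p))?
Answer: Add(-198609, Mul(-1678336, I, Pow(11, Rational(1, 2)))) ≈ Add(-1.9861e+5, Mul(-5.5664e+6, I))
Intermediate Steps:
Function('X')(B) = Add(-28, Mul(-4, B), Mul(4, Pow(B, 2)), Mul(2384, Pow(B, Rational(3, 2)))) (Function('X')(B) = Mul(4, Add(Add(Pow(B, 2), Mul(Mul(596, Pow(B, Rational(1, 2))), B)), Add(-7, Mul(-1, B)))) = Mul(4, Add(Add(Pow(B, 2), Mul(596, Pow(B, Rational(3, 2)))), Add(-7, Mul(-1, B)))) = Mul(4, Add(-7, Pow(B, 2), Mul(-1, B), Mul(596, Pow(B, Rational(3, 2))))) = Add(-28, Mul(-4, B), Mul(4, Pow(B, 2)), Mul(2384, Pow(B, Rational(3, 2)))))
Add(Function('X')(Add(-294, 118)), Mul(-1, 323189)) = Add(Add(-28, Mul(-4, Add(-294, 118)), Mul(4, Pow(Add(-294, 118), 2)), Mul(2384, Pow(Add(-294, 118), Rational(3, 2)))), Mul(-1, 323189)) = Add(Add(-28, Mul(-4, -176), Mul(4, Pow(-176, 2)), Mul(2384, Pow(-176, Rational(3, 2)))), -323189) = Add(Add(-28, 704, Mul(4, 30976), Mul(2384, Mul(-704, I, Pow(11, Rational(1, 2))))), -323189) = Add(Add(-28, 704, 123904, Mul(-1678336, I, Pow(11, Rational(1, 2)))), -323189) = Add(Add(124580, Mul(-1678336, I, Pow(11, Rational(1, 2)))), -323189) = Add(-198609, Mul(-1678336, I, Pow(11, Rational(1, 2))))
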